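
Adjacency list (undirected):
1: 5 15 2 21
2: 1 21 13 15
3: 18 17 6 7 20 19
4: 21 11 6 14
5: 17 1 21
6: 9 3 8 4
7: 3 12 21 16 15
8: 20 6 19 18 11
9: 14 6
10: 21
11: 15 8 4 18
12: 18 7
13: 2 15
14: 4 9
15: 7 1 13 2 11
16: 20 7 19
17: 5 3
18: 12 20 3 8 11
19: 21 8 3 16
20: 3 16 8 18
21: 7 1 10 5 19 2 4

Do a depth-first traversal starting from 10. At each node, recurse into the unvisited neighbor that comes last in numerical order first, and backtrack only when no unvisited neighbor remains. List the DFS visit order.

10 -> 21 -> 19 -> 16 -> 20 -> 18 -> 12 -> 7 -> 15 -> 13 -> 2 -> 1 -> 5 -> 17 -> 3 -> 6 -> 9 -> 14 -> 4 -> 11 -> 8

Visit 10
10 → 21
21 → 19
19 → 16
16 → 20
20 → 18
18 → 12
12 → 7
7 → 15
15 → 13
13 → 2
2 → 1
1 → 5
5 → 17
17 → 3
3 → 6
6 → 9
9 → 14
14 → 4
4 → 11
11 → 8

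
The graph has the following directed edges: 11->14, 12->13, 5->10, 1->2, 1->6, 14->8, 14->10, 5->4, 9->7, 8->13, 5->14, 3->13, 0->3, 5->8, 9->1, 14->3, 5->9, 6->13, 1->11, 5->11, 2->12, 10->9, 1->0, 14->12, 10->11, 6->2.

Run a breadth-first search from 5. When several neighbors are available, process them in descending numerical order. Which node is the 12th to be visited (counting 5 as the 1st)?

13

Visit 5; enqueue 14, 11, 10, 9, 8, 4 → queue [14, 11, 10, 9, 8, 4]
Visit 14; enqueue 12, 3 → queue [11, 10, 9, 8, 4, 12, 3]
Visit 11 → queue [10, 9, 8, 4, 12, 3]
Visit 10 → queue [9, 8, 4, 12, 3]
Visit 9; enqueue 7, 1 → queue [8, 4, 12, 3, 7, 1]
Visit 8; enqueue 13 → queue [4, 12, 3, 7, 1, 13]
Visit 4 → queue [12, 3, 7, 1, 13]
Visit 12 → queue [3, 7, 1, 13]
Visit 3 → queue [7, 1, 13]
Visit 7 → queue [1, 13]
Visit 1; enqueue 6, 2, 0 → queue [13, 6, 2, 0]
Visit 13 → queue [6, 2, 0]
Visit 6 → queue [2, 0]
Visit 2 → queue [0]
Visit 0 → queue []

Visit order: 5, 14, 11, 10, 9, 8, 4, 12, 3, 7, 1, 13, 6, 2, 0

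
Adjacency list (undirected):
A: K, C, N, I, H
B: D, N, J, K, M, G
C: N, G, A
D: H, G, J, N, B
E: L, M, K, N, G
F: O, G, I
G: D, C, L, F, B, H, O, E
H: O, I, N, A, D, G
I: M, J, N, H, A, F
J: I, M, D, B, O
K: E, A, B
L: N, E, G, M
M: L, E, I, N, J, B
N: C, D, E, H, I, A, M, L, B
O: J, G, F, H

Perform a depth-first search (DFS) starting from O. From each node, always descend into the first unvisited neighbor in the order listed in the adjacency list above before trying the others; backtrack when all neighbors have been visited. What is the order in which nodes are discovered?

Visit O
O → J
J → I
I → M
M → L
L → N
N → C
C → G
G → D
D → H
H → A
A → K
K → E
K → B
G → F

O J I M L N C G D H A K E B F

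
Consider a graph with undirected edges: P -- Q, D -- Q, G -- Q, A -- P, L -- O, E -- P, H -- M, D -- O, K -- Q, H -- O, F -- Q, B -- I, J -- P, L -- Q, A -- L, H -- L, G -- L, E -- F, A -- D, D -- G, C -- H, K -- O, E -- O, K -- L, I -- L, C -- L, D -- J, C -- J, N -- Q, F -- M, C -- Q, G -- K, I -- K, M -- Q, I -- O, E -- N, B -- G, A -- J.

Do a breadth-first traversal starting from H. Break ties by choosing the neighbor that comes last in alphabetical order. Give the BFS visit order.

H, O, M, L, C, K, I, E, D, Q, F, G, A, J, B, P, N

Visit H; enqueue O, M, L, C → queue [O, M, L, C]
Visit O; enqueue K, I, E, D → queue [M, L, C, K, I, E, D]
Visit M; enqueue Q, F → queue [L, C, K, I, E, D, Q, F]
Visit L; enqueue G, A → queue [C, K, I, E, D, Q, F, G, A]
Visit C; enqueue J → queue [K, I, E, D, Q, F, G, A, J]
Visit K → queue [I, E, D, Q, F, G, A, J]
Visit I; enqueue B → queue [E, D, Q, F, G, A, J, B]
Visit E; enqueue P, N → queue [D, Q, F, G, A, J, B, P, N]
Visit D → queue [Q, F, G, A, J, B, P, N]
Visit Q → queue [F, G, A, J, B, P, N]
Visit F → queue [G, A, J, B, P, N]
Visit G → queue [A, J, B, P, N]
Visit A → queue [J, B, P, N]
Visit J → queue [B, P, N]
Visit B → queue [P, N]
Visit P → queue [N]
Visit N → queue []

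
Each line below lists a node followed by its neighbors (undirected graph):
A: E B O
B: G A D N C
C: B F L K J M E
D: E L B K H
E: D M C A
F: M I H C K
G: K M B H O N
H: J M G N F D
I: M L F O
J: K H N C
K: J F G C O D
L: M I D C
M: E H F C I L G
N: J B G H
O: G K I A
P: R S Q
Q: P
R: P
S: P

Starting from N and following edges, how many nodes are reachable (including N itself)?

15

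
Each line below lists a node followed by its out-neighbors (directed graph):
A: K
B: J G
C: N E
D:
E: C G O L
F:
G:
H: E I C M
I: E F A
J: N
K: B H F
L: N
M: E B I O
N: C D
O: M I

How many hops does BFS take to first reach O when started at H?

Level 0: H
Level 1: C, E, I, M
Level 2: A, B, F, G, L, N, O
Level 3: D, J, K
O first appears at level 2.

2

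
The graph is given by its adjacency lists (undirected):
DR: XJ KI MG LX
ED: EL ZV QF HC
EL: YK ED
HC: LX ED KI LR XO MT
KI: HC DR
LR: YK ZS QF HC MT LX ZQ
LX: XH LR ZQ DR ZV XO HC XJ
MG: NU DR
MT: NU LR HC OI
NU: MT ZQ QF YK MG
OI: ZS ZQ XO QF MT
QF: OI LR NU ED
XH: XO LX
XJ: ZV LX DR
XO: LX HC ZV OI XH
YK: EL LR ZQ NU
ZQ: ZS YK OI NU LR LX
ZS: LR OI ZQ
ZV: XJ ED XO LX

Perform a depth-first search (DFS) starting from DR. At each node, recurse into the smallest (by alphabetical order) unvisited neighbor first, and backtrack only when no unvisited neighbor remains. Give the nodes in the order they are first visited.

DR, KI, HC, ED, EL, YK, LR, LX, XH, XO, OI, MT, NU, MG, QF, ZQ, ZS, ZV, XJ

Visit DR
DR → KI
KI → HC
HC → ED
ED → EL
EL → YK
YK → LR
LR → LX
LX → XH
XH → XO
XO → OI
OI → MT
MT → NU
NU → MG
NU → QF
NU → ZQ
ZQ → ZS
XO → ZV
ZV → XJ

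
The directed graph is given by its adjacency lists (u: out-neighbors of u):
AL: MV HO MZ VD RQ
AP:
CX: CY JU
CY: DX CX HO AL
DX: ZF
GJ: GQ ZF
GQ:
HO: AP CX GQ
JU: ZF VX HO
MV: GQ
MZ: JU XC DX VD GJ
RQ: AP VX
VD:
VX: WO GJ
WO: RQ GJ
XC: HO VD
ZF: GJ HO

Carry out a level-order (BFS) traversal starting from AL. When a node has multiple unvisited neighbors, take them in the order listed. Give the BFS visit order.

AL -> MV -> HO -> MZ -> VD -> RQ -> GQ -> AP -> CX -> JU -> XC -> DX -> GJ -> VX -> CY -> ZF -> WO

Visit AL; enqueue MV, HO, MZ, VD, RQ → queue [MV, HO, MZ, VD, RQ]
Visit MV; enqueue GQ → queue [HO, MZ, VD, RQ, GQ]
Visit HO; enqueue AP, CX → queue [MZ, VD, RQ, GQ, AP, CX]
Visit MZ; enqueue JU, XC, DX, GJ → queue [VD, RQ, GQ, AP, CX, JU, XC, DX, GJ]
Visit VD → queue [RQ, GQ, AP, CX, JU, XC, DX, GJ]
Visit RQ; enqueue VX → queue [GQ, AP, CX, JU, XC, DX, GJ, VX]
Visit GQ → queue [AP, CX, JU, XC, DX, GJ, VX]
Visit AP → queue [CX, JU, XC, DX, GJ, VX]
Visit CX; enqueue CY → queue [JU, XC, DX, GJ, VX, CY]
Visit JU; enqueue ZF → queue [XC, DX, GJ, VX, CY, ZF]
Visit XC → queue [DX, GJ, VX, CY, ZF]
Visit DX → queue [GJ, VX, CY, ZF]
Visit GJ → queue [VX, CY, ZF]
Visit VX; enqueue WO → queue [CY, ZF, WO]
Visit CY → queue [ZF, WO]
Visit ZF → queue [WO]
Visit WO → queue []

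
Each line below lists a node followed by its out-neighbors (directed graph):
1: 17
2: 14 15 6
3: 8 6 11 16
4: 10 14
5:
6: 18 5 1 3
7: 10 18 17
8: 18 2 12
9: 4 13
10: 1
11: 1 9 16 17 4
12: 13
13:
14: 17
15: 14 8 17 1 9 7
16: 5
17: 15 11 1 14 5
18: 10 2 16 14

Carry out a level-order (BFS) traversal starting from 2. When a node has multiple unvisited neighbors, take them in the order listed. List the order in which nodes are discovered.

2, 14, 15, 6, 17, 8, 1, 9, 7, 18, 5, 3, 11, 12, 4, 13, 10, 16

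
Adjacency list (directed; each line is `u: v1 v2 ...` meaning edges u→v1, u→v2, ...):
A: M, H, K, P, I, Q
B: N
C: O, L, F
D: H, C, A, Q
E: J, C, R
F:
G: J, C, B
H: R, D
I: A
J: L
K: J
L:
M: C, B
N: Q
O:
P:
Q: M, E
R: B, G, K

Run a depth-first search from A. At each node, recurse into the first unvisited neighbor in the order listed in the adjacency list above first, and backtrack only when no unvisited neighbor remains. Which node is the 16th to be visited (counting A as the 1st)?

Visit A
A → M
M → C
C → O
C → L
C → F
M → B
B → N
N → Q
Q → E
E → J
E → R
R → G
R → K
A → H
H → D
A → P
A → I

Visit order: A, M, C, O, L, F, B, N, Q, E, J, R, G, K, H, D, P, I

D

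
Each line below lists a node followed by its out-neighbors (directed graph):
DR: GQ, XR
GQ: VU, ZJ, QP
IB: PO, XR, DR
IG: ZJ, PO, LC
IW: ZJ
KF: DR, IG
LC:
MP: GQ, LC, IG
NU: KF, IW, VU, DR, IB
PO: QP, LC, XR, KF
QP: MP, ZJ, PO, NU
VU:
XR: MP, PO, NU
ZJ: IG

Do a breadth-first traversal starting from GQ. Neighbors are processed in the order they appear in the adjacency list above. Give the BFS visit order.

Visit GQ; enqueue VU, ZJ, QP → queue [VU, ZJ, QP]
Visit VU → queue [ZJ, QP]
Visit ZJ; enqueue IG → queue [QP, IG]
Visit QP; enqueue MP, PO, NU → queue [IG, MP, PO, NU]
Visit IG; enqueue LC → queue [MP, PO, NU, LC]
Visit MP → queue [PO, NU, LC]
Visit PO; enqueue XR, KF → queue [NU, LC, XR, KF]
Visit NU; enqueue IW, DR, IB → queue [LC, XR, KF, IW, DR, IB]
Visit LC → queue [XR, KF, IW, DR, IB]
Visit XR → queue [KF, IW, DR, IB]
Visit KF → queue [IW, DR, IB]
Visit IW → queue [DR, IB]
Visit DR → queue [IB]
Visit IB → queue []

GQ, VU, ZJ, QP, IG, MP, PO, NU, LC, XR, KF, IW, DR, IB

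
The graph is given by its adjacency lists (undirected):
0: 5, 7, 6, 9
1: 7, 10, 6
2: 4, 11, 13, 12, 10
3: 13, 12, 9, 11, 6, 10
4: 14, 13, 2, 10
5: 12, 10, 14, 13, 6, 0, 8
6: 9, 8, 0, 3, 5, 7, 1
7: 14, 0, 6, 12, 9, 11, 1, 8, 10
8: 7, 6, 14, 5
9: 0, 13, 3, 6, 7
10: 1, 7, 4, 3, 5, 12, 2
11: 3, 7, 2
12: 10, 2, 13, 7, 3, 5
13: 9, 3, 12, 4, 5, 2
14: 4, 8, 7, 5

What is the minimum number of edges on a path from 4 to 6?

3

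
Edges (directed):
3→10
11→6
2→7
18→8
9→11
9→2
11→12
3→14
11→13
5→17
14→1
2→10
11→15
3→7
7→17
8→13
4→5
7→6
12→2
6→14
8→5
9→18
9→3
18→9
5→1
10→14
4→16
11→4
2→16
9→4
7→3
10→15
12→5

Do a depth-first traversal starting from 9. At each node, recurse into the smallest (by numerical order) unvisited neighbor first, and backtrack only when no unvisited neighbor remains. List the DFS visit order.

Visit 9
9 → 2
2 → 7
7 → 3
3 → 10
10 → 14
14 → 1
10 → 15
7 → 6
7 → 17
2 → 16
9 → 4
4 → 5
9 → 11
11 → 12
11 → 13
9 → 18
18 → 8

9 → 2 → 7 → 3 → 10 → 14 → 1 → 15 → 6 → 17 → 16 → 4 → 5 → 11 → 12 → 13 → 18 → 8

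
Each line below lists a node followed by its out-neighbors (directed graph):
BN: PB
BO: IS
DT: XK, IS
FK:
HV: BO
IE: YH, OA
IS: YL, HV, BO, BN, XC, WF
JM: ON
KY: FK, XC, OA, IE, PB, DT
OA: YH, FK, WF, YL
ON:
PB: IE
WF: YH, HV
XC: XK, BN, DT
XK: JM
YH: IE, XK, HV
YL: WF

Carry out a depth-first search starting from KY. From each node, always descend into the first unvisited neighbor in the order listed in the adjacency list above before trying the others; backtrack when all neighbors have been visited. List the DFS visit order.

KY → FK → XC → XK → JM → ON → BN → PB → IE → YH → HV → BO → IS → YL → WF → OA → DT

Visit KY
KY → FK
KY → XC
XC → XK
XK → JM
JM → ON
XC → BN
BN → PB
PB → IE
IE → YH
YH → HV
HV → BO
BO → IS
IS → YL
YL → WF
IE → OA
XC → DT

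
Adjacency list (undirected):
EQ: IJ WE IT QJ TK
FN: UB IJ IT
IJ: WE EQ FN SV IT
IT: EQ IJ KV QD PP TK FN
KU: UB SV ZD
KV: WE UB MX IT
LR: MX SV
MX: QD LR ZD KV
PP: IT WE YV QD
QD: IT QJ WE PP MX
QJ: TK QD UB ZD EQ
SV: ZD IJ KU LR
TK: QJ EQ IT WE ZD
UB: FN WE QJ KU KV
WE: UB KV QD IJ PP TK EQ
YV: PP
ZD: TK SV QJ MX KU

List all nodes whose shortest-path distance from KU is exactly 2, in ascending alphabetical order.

FN, IJ, KV, LR, MX, QJ, TK, WE

Level 0: KU
Level 1: SV, UB, ZD
Level 2: FN, IJ, KV, LR, MX, QJ, TK, WE
Level 3: EQ, IT, PP, QD
Level 4: YV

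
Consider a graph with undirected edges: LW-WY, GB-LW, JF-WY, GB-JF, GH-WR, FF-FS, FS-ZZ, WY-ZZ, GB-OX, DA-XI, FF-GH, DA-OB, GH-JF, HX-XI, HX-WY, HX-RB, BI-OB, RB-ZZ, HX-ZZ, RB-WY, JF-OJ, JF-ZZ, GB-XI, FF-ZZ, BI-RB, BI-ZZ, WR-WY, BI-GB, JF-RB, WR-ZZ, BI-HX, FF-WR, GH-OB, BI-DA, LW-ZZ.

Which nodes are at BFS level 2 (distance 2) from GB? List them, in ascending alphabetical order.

DA, GH, HX, OB, OJ, RB, WY, ZZ

Level 0: GB
Level 1: BI, JF, LW, OX, XI
Level 2: DA, GH, HX, OB, OJ, RB, WY, ZZ
Level 3: FF, FS, WR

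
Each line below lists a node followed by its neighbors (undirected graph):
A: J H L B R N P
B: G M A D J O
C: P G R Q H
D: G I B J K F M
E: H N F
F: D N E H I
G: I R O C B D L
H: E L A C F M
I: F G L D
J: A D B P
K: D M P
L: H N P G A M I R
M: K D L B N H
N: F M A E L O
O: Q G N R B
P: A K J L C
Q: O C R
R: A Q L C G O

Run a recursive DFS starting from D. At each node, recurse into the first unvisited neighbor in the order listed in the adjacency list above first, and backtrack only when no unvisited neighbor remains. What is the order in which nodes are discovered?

D, G, I, F, N, M, K, P, A, J, B, O, Q, C, R, L, H, E

Visit D
D → G
G → I
I → F
F → N
N → M
M → K
K → P
P → A
A → J
J → B
B → O
O → Q
Q → C
C → R
R → L
L → H
H → E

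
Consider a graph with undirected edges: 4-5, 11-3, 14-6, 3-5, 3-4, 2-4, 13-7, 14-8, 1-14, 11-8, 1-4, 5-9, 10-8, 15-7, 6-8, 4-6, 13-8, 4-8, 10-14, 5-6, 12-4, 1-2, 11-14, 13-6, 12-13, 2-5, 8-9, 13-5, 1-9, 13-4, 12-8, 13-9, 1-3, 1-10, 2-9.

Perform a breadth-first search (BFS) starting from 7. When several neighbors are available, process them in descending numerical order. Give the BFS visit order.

7 -> 15 -> 13 -> 12 -> 9 -> 8 -> 6 -> 5 -> 4 -> 2 -> 1 -> 14 -> 11 -> 10 -> 3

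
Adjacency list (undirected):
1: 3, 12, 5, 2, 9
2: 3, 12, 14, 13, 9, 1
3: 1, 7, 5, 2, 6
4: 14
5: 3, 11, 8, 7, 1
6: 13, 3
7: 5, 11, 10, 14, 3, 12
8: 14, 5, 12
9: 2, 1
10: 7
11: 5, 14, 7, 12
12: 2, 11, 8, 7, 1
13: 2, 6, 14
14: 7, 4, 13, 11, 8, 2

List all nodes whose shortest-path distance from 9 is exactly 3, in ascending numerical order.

4, 6, 7, 8, 11

Level 0: 9
Level 1: 1, 2
Level 2: 3, 5, 12, 13, 14
Level 3: 4, 6, 7, 8, 11
Level 4: 10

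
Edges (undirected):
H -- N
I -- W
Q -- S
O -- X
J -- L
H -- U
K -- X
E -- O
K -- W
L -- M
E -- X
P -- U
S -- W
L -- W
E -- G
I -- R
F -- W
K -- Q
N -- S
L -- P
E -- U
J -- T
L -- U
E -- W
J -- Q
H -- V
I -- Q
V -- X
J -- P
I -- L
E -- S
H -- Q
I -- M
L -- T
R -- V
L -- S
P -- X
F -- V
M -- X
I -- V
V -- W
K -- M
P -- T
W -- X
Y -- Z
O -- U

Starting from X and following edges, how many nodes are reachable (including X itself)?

BFS from X visits: X, E, K, M, O, P, V, W, G, S, U, Q, I, L, J, T, F, H, R, N
Reachable nodes: 20 of 22 total.

20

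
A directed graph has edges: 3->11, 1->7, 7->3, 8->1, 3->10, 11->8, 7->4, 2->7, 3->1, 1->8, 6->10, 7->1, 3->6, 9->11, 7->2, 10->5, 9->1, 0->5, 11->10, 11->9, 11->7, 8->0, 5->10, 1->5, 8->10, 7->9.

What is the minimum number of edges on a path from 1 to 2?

2

Level 0: 1
Level 1: 5, 7, 8
Level 2: 0, 2, 3, 4, 9, 10
Level 3: 6, 11
2 first appears at level 2.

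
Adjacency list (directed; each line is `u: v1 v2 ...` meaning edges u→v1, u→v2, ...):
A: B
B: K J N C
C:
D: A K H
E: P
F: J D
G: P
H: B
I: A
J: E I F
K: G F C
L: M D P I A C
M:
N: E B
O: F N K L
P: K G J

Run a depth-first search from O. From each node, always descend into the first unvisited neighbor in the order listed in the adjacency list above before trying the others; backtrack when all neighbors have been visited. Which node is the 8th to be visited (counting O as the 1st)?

C

Visit O
O → F
F → J
J → E
E → P
P → K
K → G
K → C
J → I
I → A
A → B
B → N
F → D
D → H
O → L
L → M

Visit order: O, F, J, E, P, K, G, C, I, A, B, N, D, H, L, M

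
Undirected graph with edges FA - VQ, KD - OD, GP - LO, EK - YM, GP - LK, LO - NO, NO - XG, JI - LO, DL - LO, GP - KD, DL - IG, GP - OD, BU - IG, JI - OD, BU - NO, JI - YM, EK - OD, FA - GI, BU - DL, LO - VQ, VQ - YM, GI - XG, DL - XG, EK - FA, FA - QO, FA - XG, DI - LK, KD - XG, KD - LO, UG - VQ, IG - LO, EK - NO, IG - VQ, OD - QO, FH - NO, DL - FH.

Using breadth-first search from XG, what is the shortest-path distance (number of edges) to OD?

2

Level 0: XG
Level 1: DL, FA, GI, KD, NO
Level 2: BU, EK, FH, GP, IG, LO, OD, QO, VQ
Level 3: JI, LK, UG, YM
Level 4: DI
OD first appears at level 2.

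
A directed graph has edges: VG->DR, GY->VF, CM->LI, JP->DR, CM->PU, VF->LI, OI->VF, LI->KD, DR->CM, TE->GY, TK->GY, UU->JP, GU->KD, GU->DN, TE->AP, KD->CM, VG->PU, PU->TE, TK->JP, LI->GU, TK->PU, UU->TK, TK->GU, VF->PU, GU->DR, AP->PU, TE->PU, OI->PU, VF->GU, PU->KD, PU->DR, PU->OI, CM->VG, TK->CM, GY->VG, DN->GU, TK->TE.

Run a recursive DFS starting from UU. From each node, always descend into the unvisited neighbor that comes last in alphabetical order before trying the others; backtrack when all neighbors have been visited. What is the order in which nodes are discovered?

UU, TK, TE, PU, OI, VF, LI, KD, CM, VG, DR, GU, DN, GY, AP, JP

Visit UU
UU → TK
TK → TE
TE → PU
PU → OI
OI → VF
VF → LI
LI → KD
KD → CM
CM → VG
VG → DR
LI → GU
GU → DN
TE → GY
TE → AP
TK → JP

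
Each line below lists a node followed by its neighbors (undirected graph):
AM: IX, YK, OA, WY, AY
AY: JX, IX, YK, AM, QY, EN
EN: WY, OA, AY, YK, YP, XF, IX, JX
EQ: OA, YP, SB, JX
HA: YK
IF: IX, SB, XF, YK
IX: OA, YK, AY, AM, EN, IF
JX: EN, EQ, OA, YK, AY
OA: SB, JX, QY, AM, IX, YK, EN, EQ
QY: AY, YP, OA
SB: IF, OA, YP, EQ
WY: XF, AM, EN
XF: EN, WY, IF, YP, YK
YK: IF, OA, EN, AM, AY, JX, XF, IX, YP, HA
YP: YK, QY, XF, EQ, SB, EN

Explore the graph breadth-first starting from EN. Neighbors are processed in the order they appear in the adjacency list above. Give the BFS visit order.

EN → WY → OA → AY → YK → YP → XF → IX → JX → AM → SB → QY → EQ → IF → HA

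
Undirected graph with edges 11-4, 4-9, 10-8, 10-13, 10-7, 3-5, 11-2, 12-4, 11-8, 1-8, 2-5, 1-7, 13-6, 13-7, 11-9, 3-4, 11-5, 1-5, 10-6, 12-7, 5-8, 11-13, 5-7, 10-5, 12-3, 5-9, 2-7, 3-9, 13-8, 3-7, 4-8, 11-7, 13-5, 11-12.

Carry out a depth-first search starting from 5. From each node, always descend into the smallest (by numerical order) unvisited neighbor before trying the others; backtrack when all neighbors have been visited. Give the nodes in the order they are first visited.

5, 1, 7, 2, 11, 4, 3, 9, 12, 8, 10, 6, 13

Visit 5
5 → 1
1 → 7
7 → 2
2 → 11
11 → 4
4 → 3
3 → 9
3 → 12
4 → 8
8 → 10
10 → 6
6 → 13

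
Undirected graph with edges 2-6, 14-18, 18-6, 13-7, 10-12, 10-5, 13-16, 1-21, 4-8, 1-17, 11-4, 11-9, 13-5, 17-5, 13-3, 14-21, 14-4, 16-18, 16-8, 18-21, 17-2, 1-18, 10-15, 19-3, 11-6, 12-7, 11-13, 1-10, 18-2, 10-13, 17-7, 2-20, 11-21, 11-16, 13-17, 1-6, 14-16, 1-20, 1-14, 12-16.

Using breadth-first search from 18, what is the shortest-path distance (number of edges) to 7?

Level 0: 18
Level 1: 1, 2, 6, 14, 16, 21
Level 2: 4, 8, 10, 11, 12, 13, 17, 20
Level 3: 3, 5, 7, 9, 15
Level 4: 19
7 first appears at level 3.

3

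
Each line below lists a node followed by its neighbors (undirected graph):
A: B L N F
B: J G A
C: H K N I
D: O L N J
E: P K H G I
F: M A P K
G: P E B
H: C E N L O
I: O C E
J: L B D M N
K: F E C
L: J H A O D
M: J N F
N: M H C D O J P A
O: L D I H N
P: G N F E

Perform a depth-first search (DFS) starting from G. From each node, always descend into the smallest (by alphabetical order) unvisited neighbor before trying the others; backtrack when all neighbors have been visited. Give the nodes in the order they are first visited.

G B A F K C H E I O D J L M N P

Visit G
G → B
B → A
A → F
F → K
K → C
C → H
H → E
E → I
I → O
O → D
D → J
J → L
J → M
M → N
N → P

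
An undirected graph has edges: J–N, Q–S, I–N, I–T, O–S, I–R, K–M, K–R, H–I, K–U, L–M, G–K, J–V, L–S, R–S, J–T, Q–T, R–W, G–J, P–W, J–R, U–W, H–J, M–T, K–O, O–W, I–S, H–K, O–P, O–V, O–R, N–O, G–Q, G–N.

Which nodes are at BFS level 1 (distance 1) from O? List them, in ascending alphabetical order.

K, N, P, R, S, V, W

Level 0: O
Level 1: K, N, P, R, S, V, W
Level 2: G, H, I, J, L, M, Q, U
Level 3: T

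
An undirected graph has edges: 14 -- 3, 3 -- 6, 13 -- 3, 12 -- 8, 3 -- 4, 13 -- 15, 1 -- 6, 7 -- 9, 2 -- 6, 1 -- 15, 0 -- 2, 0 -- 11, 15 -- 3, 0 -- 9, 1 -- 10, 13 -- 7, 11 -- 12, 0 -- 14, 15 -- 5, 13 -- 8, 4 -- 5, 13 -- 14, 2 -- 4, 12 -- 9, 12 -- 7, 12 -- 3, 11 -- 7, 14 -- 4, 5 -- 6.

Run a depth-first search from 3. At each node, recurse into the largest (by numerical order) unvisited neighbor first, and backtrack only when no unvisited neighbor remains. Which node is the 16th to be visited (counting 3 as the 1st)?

Visit 3
3 → 15
15 → 13
13 → 14
14 → 4
4 → 5
5 → 6
6 → 2
2 → 0
0 → 11
11 → 12
12 → 9
9 → 7
12 → 8
6 → 1
1 → 10

Visit order: 3, 15, 13, 14, 4, 5, 6, 2, 0, 11, 12, 9, 7, 8, 1, 10

10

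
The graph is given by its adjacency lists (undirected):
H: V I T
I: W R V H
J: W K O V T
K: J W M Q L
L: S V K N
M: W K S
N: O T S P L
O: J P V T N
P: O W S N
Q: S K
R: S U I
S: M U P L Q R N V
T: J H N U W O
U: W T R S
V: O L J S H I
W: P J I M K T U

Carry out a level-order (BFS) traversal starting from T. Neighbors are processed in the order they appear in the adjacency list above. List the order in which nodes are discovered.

T -> J -> H -> N -> U -> W -> O -> K -> V -> I -> S -> P -> L -> R -> M -> Q

Visit T; enqueue J, H, N, U, W, O → queue [J, H, N, U, W, O]
Visit J; enqueue K, V → queue [H, N, U, W, O, K, V]
Visit H; enqueue I → queue [N, U, W, O, K, V, I]
Visit N; enqueue S, P, L → queue [U, W, O, K, V, I, S, P, L]
Visit U; enqueue R → queue [W, O, K, V, I, S, P, L, R]
Visit W; enqueue M → queue [O, K, V, I, S, P, L, R, M]
Visit O → queue [K, V, I, S, P, L, R, M]
Visit K; enqueue Q → queue [V, I, S, P, L, R, M, Q]
Visit V → queue [I, S, P, L, R, M, Q]
Visit I → queue [S, P, L, R, M, Q]
Visit S → queue [P, L, R, M, Q]
Visit P → queue [L, R, M, Q]
Visit L → queue [R, M, Q]
Visit R → queue [M, Q]
Visit M → queue [Q]
Visit Q → queue []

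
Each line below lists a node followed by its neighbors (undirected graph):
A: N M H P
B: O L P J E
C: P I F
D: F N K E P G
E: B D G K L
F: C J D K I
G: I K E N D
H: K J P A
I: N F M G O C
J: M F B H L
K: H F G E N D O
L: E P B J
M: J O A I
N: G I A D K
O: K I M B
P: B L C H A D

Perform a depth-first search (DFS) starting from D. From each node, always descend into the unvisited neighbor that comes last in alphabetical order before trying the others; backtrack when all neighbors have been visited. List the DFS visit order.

D -> P -> L -> J -> M -> O -> K -> N -> I -> G -> E -> B -> F -> C -> A -> H

Visit D
D → P
P → L
L → J
J → M
M → O
O → K
K → N
N → I
I → G
G → E
E → B
I → F
F → C
N → A
A → H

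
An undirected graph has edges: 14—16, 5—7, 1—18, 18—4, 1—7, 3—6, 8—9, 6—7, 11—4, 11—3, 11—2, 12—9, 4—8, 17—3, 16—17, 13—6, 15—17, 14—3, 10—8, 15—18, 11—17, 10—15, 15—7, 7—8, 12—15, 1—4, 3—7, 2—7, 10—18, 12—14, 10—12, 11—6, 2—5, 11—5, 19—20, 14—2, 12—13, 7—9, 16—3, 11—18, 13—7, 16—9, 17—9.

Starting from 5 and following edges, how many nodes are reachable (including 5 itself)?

18

BFS from 5 visits: 5, 2, 7, 11, 14, 1, 3, 6, 8, 9, 13, 15, 4, 17, 18, 12, 16, 10
Reachable nodes: 18 of 20 total.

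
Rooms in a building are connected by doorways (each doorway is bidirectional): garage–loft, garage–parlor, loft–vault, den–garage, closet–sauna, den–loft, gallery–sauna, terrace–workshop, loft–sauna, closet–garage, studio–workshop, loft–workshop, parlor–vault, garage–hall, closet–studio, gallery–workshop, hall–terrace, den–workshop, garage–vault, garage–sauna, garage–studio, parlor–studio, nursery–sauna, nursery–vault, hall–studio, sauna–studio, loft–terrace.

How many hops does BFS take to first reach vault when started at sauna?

Level 0: sauna
Level 1: closet, gallery, garage, loft, nursery, studio
Level 2: den, hall, parlor, terrace, vault, workshop
vault first appears at level 2.

2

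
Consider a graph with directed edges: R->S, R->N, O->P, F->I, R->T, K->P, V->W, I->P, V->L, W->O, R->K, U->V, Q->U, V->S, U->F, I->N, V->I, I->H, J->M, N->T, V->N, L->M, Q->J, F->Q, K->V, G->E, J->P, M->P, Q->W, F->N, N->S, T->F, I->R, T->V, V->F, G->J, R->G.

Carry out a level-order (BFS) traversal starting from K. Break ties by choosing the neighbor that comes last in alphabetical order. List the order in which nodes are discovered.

Visit K; enqueue V, P → queue [V, P]
Visit V; enqueue W, S, N, L, I, F → queue [P, W, S, N, L, I, F]
Visit P → queue [W, S, N, L, I, F]
Visit W; enqueue O → queue [S, N, L, I, F, O]
Visit S → queue [N, L, I, F, O]
Visit N; enqueue T → queue [L, I, F, O, T]
Visit L; enqueue M → queue [I, F, O, T, M]
Visit I; enqueue R, H → queue [F, O, T, M, R, H]
Visit F; enqueue Q → queue [O, T, M, R, H, Q]
Visit O → queue [T, M, R, H, Q]
Visit T → queue [M, R, H, Q]
Visit M → queue [R, H, Q]
Visit R; enqueue G → queue [H, Q, G]
Visit H → queue [Q, G]
Visit Q; enqueue U, J → queue [G, U, J]
Visit G; enqueue E → queue [U, J, E]
Visit U → queue [J, E]
Visit J → queue [E]
Visit E → queue []

K → V → P → W → S → N → L → I → F → O → T → M → R → H → Q → G → U → J → E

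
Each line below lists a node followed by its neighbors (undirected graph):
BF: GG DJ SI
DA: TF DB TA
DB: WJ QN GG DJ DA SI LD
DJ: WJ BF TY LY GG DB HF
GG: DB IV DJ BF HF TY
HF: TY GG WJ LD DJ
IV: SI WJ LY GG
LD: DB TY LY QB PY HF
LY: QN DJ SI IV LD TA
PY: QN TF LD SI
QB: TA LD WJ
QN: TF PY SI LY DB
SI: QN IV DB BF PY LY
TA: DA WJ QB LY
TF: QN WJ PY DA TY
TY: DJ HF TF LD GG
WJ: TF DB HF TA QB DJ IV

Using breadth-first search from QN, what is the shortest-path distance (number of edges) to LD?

Level 0: QN
Level 1: DB, LY, PY, SI, TF
Level 2: BF, DA, DJ, GG, IV, LD, TA, TY, WJ
Level 3: HF, QB
LD first appears at level 2.

2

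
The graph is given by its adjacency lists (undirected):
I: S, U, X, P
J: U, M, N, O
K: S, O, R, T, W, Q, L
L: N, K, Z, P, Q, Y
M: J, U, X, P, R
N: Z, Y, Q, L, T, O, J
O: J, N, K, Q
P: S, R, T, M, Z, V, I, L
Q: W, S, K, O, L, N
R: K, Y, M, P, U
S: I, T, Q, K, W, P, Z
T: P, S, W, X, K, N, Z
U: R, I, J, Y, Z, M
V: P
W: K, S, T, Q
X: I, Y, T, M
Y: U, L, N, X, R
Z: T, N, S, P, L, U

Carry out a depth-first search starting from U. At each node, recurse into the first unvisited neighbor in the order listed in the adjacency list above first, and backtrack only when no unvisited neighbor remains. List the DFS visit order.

U R K S I X Y L N Z T P M J O Q W V

Visit U
U → R
R → K
K → S
S → I
I → X
X → Y
Y → L
L → N
N → Z
Z → T
T → P
P → M
M → J
J → O
O → Q
Q → W
P → V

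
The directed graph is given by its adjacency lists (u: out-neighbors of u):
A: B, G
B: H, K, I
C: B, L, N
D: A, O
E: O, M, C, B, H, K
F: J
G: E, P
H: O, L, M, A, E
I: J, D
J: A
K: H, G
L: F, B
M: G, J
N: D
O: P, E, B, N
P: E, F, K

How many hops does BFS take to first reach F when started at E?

3

Level 0: E
Level 1: B, C, H, K, M, O
Level 2: A, G, I, J, L, N, P
Level 3: D, F
F first appears at level 3.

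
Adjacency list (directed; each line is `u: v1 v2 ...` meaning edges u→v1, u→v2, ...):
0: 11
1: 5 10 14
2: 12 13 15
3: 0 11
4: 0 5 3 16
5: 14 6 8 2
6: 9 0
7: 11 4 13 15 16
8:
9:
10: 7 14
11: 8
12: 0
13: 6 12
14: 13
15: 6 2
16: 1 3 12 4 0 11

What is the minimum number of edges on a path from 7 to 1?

Level 0: 7
Level 1: 4, 11, 13, 15, 16
Level 2: 0, 1, 2, 3, 5, 6, 8, 12
Level 3: 9, 10, 14
1 first appears at level 2.

2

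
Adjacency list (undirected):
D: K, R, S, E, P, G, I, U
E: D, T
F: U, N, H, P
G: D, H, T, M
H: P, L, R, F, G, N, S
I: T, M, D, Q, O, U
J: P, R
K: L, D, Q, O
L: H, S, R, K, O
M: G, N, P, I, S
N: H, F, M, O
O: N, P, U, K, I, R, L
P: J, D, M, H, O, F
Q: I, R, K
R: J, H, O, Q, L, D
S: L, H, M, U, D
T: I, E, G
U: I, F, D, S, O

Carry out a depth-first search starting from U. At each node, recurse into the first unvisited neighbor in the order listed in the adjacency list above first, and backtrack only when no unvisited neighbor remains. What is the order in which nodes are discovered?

Visit U
U → I
I → T
T → E
E → D
D → K
K → L
L → H
H → P
P → J
J → R
R → O
O → N
N → F
N → M
M → G
M → S
R → Q

U → I → T → E → D → K → L → H → P → J → R → O → N → F → M → G → S → Q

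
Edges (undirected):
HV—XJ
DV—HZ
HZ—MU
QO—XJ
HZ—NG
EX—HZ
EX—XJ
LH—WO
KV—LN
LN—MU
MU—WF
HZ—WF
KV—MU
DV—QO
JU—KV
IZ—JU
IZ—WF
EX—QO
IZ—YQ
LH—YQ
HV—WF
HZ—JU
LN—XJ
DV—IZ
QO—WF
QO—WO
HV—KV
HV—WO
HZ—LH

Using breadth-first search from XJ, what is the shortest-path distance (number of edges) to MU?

Level 0: XJ
Level 1: EX, HV, LN, QO
Level 2: DV, HZ, KV, MU, WF, WO
Level 3: IZ, JU, LH, NG
Level 4: YQ
MU first appears at level 2.

2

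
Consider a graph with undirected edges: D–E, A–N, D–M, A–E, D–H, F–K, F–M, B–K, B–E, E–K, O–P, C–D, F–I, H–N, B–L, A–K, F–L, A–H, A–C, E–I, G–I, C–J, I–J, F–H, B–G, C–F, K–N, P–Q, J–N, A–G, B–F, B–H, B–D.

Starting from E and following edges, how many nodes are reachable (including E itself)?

14

BFS from E visits: E, K, I, D, B, A, N, F, J, G, M, H, C, L
Reachable nodes: 14 of 17 total.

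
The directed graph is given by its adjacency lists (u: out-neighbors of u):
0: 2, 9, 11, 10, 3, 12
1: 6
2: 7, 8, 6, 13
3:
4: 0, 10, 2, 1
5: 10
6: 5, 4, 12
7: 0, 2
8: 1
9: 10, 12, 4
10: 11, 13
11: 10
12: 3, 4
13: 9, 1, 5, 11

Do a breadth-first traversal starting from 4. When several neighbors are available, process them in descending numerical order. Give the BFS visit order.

Visit 4; enqueue 10, 2, 1, 0 → queue [10, 2, 1, 0]
Visit 10; enqueue 13, 11 → queue [2, 1, 0, 13, 11]
Visit 2; enqueue 8, 7, 6 → queue [1, 0, 13, 11, 8, 7, 6]
Visit 1 → queue [0, 13, 11, 8, 7, 6]
Visit 0; enqueue 12, 9, 3 → queue [13, 11, 8, 7, 6, 12, 9, 3]
Visit 13; enqueue 5 → queue [11, 8, 7, 6, 12, 9, 3, 5]
Visit 11 → queue [8, 7, 6, 12, 9, 3, 5]
Visit 8 → queue [7, 6, 12, 9, 3, 5]
Visit 7 → queue [6, 12, 9, 3, 5]
Visit 6 → queue [12, 9, 3, 5]
Visit 12 → queue [9, 3, 5]
Visit 9 → queue [3, 5]
Visit 3 → queue [5]
Visit 5 → queue []

4, 10, 2, 1, 0, 13, 11, 8, 7, 6, 12, 9, 3, 5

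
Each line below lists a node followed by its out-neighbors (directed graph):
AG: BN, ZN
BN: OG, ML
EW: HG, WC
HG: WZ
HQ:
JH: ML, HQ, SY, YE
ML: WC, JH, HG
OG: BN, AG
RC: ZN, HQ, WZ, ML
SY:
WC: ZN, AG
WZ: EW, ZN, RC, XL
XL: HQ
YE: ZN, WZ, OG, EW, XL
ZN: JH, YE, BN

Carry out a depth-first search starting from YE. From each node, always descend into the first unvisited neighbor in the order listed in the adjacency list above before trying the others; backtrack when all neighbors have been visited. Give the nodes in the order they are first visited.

Visit YE
YE → ZN
ZN → JH
JH → ML
ML → WC
WC → AG
AG → BN
BN → OG
ML → HG
HG → WZ
WZ → EW
WZ → RC
RC → HQ
WZ → XL
JH → SY

YE, ZN, JH, ML, WC, AG, BN, OG, HG, WZ, EW, RC, HQ, XL, SY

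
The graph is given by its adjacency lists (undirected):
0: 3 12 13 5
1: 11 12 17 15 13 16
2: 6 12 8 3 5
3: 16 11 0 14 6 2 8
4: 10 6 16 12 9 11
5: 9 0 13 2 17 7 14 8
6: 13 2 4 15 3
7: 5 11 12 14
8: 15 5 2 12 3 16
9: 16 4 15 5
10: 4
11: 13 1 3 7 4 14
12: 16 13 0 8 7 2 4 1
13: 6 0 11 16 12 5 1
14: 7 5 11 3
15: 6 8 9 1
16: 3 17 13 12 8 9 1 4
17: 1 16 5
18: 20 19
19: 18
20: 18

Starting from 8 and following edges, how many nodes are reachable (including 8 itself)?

18

BFS from 8 visits: 8, 15, 5, 2, 12, 3, 16, 6, 9, 1, 0, 13, 17, 7, 14, 4, 11, 10
Reachable nodes: 18 of 21 total.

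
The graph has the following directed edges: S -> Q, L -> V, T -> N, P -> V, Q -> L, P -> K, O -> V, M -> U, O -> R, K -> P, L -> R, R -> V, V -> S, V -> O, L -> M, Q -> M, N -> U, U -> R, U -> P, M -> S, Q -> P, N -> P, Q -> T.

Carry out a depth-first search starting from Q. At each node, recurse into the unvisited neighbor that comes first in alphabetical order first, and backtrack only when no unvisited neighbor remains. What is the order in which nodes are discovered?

Q, L, M, S, U, P, K, V, O, R, T, N

Visit Q
Q → L
L → M
M → S
M → U
U → P
P → K
P → V
V → O
O → R
Q → T
T → N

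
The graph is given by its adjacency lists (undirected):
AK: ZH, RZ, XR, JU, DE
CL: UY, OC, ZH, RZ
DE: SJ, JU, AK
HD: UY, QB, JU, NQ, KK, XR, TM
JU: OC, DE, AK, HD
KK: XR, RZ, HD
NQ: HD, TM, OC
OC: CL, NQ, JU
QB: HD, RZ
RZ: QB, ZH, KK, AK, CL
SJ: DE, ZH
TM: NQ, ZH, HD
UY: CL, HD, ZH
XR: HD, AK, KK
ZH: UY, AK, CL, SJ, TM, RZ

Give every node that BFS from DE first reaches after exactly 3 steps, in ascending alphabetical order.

Level 0: DE
Level 1: AK, JU, SJ
Level 2: HD, OC, RZ, XR, ZH
Level 3: CL, KK, NQ, QB, TM, UY

CL, KK, NQ, QB, TM, UY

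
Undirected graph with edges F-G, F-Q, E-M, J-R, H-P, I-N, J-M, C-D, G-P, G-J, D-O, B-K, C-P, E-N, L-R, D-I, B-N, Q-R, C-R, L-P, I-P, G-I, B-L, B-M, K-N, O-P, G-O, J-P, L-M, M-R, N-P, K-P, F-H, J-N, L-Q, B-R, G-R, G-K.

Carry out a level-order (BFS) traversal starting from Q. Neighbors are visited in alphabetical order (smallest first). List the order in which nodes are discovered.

Q, F, L, R, G, H, B, M, P, C, J, I, K, O, N, E, D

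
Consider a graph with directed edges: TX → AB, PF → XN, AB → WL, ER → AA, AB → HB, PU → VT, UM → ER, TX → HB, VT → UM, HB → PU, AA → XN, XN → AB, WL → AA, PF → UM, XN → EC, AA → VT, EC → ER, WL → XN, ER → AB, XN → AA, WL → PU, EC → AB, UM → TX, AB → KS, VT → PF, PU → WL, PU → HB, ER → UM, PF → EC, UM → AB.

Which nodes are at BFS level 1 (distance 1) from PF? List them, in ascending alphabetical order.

Level 0: PF
Level 1: EC, UM, XN
Level 2: AA, AB, ER, TX
Level 3: HB, KS, VT, WL
Level 4: PU

EC, UM, XN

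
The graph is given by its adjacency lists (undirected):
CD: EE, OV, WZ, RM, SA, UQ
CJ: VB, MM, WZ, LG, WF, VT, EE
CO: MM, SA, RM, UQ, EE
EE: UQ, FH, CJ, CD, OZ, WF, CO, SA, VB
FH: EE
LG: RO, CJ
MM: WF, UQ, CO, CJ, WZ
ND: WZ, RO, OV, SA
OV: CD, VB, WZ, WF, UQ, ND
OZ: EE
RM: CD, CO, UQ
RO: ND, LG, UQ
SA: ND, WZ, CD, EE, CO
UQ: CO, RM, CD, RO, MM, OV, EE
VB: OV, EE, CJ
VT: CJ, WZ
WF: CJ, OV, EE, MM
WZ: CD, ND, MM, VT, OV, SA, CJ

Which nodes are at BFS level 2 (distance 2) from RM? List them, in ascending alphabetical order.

EE, MM, OV, RO, SA, WZ

Level 0: RM
Level 1: CD, CO, UQ
Level 2: EE, MM, OV, RO, SA, WZ
Level 3: CJ, FH, LG, ND, OZ, VB, VT, WF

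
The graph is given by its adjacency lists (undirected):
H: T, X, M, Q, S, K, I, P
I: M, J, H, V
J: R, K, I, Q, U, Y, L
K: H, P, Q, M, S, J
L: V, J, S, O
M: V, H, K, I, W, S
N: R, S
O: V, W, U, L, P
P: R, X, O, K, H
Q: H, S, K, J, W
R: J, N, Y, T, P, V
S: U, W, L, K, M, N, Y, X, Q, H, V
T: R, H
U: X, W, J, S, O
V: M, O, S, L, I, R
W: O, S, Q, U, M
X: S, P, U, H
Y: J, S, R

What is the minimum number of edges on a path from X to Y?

Level 0: X
Level 1: H, P, S, U
Level 2: I, J, K, L, M, N, O, Q, R, T, V, W, Y
Y first appears at level 2.

2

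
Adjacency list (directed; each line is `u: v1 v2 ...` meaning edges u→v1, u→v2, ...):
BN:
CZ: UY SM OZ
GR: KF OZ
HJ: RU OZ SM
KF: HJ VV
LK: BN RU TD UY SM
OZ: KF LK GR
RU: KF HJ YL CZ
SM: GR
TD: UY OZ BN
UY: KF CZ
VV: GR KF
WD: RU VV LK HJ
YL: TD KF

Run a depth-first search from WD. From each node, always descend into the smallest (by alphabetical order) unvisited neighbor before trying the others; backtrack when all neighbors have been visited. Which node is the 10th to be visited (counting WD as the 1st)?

CZ

Visit WD
WD → HJ
HJ → OZ
OZ → GR
GR → KF
KF → VV
OZ → LK
LK → BN
LK → RU
RU → CZ
CZ → SM
CZ → UY
RU → YL
YL → TD

Visit order: WD, HJ, OZ, GR, KF, VV, LK, BN, RU, CZ, SM, UY, YL, TD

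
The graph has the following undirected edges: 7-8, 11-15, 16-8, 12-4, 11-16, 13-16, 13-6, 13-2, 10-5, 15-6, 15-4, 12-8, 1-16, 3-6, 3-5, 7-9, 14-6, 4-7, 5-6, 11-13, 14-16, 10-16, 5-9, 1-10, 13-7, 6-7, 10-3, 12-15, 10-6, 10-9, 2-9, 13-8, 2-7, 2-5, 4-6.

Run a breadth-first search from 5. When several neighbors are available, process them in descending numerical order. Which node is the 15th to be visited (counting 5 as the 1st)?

Visit 5; enqueue 10, 9, 6, 3, 2 → queue [10, 9, 6, 3, 2]
Visit 10; enqueue 16, 1 → queue [9, 6, 3, 2, 16, 1]
Visit 9; enqueue 7 → queue [6, 3, 2, 16, 1, 7]
Visit 6; enqueue 15, 14, 13, 4 → queue [3, 2, 16, 1, 7, 15, 14, 13, 4]
Visit 3 → queue [2, 16, 1, 7, 15, 14, 13, 4]
Visit 2 → queue [16, 1, 7, 15, 14, 13, 4]
Visit 16; enqueue 11, 8 → queue [1, 7, 15, 14, 13, 4, 11, 8]
Visit 1 → queue [7, 15, 14, 13, 4, 11, 8]
Visit 7 → queue [15, 14, 13, 4, 11, 8]
Visit 15; enqueue 12 → queue [14, 13, 4, 11, 8, 12]
Visit 14 → queue [13, 4, 11, 8, 12]
Visit 13 → queue [4, 11, 8, 12]
Visit 4 → queue [11, 8, 12]
Visit 11 → queue [8, 12]
Visit 8 → queue [12]
Visit 12 → queue []

Visit order: 5, 10, 9, 6, 3, 2, 16, 1, 7, 15, 14, 13, 4, 11, 8, 12

8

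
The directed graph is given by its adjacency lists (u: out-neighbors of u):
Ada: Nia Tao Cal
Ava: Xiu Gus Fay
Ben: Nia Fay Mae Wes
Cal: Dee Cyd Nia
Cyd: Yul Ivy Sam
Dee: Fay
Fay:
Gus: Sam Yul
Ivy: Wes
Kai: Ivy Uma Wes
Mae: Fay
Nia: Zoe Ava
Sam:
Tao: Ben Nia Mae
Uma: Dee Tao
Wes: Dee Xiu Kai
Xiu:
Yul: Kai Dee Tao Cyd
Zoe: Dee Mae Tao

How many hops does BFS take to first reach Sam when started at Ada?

3

Level 0: Ada
Level 1: Cal, Nia, Tao
Level 2: Ava, Ben, Cyd, Dee, Mae, Zoe
Level 3: Fay, Gus, Ivy, Sam, Wes, Xiu, Yul
Level 4: Kai
Level 5: Uma
Sam first appears at level 3.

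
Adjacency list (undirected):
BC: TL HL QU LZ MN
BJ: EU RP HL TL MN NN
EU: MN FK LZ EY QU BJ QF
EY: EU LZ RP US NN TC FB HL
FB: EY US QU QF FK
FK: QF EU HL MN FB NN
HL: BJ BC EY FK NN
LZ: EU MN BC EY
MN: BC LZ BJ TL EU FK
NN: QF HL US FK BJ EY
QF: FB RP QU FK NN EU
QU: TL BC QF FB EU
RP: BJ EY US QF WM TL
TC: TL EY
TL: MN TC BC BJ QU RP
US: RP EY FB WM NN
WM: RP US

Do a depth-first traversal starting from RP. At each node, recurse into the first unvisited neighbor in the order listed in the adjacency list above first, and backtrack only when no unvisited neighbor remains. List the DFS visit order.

RP → BJ → EU → MN → BC → TL → TC → EY → LZ → US → FB → QU → QF → FK → HL → NN → WM

Visit RP
RP → BJ
BJ → EU
EU → MN
MN → BC
BC → TL
TL → TC
TC → EY
EY → LZ
EY → US
US → FB
FB → QU
QU → QF
QF → FK
FK → HL
HL → NN
US → WM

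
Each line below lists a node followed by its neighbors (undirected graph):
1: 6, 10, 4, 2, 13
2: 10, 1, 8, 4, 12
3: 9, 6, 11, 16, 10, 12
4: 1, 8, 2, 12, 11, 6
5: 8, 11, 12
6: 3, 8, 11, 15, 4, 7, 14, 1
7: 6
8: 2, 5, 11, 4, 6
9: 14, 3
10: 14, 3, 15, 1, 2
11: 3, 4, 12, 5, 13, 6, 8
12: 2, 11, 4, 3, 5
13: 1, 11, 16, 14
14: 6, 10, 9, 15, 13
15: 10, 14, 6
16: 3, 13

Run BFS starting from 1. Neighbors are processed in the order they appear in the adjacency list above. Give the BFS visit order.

Visit 1; enqueue 6, 10, 4, 2, 13 → queue [6, 10, 4, 2, 13]
Visit 6; enqueue 3, 8, 11, 15, 7, 14 → queue [10, 4, 2, 13, 3, 8, 11, 15, 7, 14]
Visit 10 → queue [4, 2, 13, 3, 8, 11, 15, 7, 14]
Visit 4; enqueue 12 → queue [2, 13, 3, 8, 11, 15, 7, 14, 12]
Visit 2 → queue [13, 3, 8, 11, 15, 7, 14, 12]
Visit 13; enqueue 16 → queue [3, 8, 11, 15, 7, 14, 12, 16]
Visit 3; enqueue 9 → queue [8, 11, 15, 7, 14, 12, 16, 9]
Visit 8; enqueue 5 → queue [11, 15, 7, 14, 12, 16, 9, 5]
Visit 11 → queue [15, 7, 14, 12, 16, 9, 5]
Visit 15 → queue [7, 14, 12, 16, 9, 5]
Visit 7 → queue [14, 12, 16, 9, 5]
Visit 14 → queue [12, 16, 9, 5]
Visit 12 → queue [16, 9, 5]
Visit 16 → queue [9, 5]
Visit 9 → queue [5]
Visit 5 → queue []

1 -> 6 -> 10 -> 4 -> 2 -> 13 -> 3 -> 8 -> 11 -> 15 -> 7 -> 14 -> 12 -> 16 -> 9 -> 5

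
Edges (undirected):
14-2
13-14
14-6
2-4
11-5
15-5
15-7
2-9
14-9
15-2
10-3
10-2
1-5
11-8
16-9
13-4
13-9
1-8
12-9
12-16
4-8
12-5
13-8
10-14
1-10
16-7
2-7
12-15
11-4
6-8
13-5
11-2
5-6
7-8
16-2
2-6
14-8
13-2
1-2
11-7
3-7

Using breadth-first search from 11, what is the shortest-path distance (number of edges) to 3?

Level 0: 11
Level 1: 2, 4, 5, 7, 8
Level 2: 1, 3, 6, 9, 10, 12, 13, 14, 15, 16
3 first appears at level 2.

2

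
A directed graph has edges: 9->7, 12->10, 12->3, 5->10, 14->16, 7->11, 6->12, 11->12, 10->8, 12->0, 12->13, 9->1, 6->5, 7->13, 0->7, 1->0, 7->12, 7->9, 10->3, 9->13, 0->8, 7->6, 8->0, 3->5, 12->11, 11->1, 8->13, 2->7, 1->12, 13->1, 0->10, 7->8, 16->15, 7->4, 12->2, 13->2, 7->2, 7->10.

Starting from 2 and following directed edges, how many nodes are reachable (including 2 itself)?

BFS from 2 visits: 2, 7, 4, 6, 8, 9, 10, 11, 12, 13, 5, 0, 1, 3
Reachable nodes: 14 of 17 total.

14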